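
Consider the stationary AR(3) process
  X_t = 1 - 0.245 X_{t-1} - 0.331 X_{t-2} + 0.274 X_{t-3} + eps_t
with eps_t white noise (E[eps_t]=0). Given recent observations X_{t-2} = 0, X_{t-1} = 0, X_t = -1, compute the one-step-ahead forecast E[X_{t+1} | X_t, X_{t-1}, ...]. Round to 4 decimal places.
E[X_{t+1} \mid \mathcal F_t] = 1.2450

For an AR(p) model X_t = c + sum_i phi_i X_{t-i} + eps_t, the
one-step-ahead conditional mean is
  E[X_{t+1} | X_t, ...] = c + sum_i phi_i X_{t+1-i}.
Substitute known values:
  E[X_{t+1} | ...] = 1 + (-0.245) * (-1) + (-0.331) * (0) + (0.274) * (0)
                   = 1.2450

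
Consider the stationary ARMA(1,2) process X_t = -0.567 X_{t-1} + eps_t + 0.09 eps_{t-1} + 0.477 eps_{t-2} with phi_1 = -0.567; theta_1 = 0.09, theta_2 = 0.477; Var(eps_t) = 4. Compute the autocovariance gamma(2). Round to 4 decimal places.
\gamma(2) = 4.8573

Multiply the model equation by X_{t-k} and take expectations. With theta_0 = psi_0 = 1 and psi_j the MA(infinity) weights, this gives
  gamma(k) - sum_i phi_i gamma(k-i) = c_k,
  c_k = sigma^2 * sum_{j=k..q} theta_j psi_{j-k}   (c_k = 0 for k > q),
using gamma(-m) = gamma(m).
psi-weights needed (psi_j = theta_j + sum_i phi_i psi_{j-i}):
  psi_1 = theta_1 + phi_1 = 0.09 + (-0.567) = -0.477
  psi_2 = theta_2 + phi_1 psi_1 = 0.477 + (-0.567)(-0.477) = 0.747459
Right-hand sides:
  c_0 = sigma^2 (1 + theta_1 psi_1 + theta_2 psi_2) = 4 * (1 + (0.09)(-0.477) + (0.477)(0.747459)) = 4 * 1.313608 = 5.254432
  c_1 = sigma^2 (theta_1 + theta_2 psi_1) = 4 * (0.09 + (0.477)(-0.477)) = -0.550116
  c_2 = sigma^2 theta_2 = 4 * (0.477) = 1.908
Equations for k = 0 and k = 1 (AR order 1):
  gamma(0) = phi_1 gamma(1) + c_0
  gamma(1) = phi_1 gamma(0) + c_1
Substituting the second into the first: gamma(0) (1 - phi_1^2) = c_0 + phi_1 c_1, so
  gamma(0) = (c_0 + phi_1 c_1) / (1 - phi_1^2) = (5.254432 + (-0.567)(-0.550116)) / (1 - (-0.567)^2) = 5.566348 / 0.678511 = 8.203769.
  gamma(1) = phi_1 gamma(0) + c_1 = (-0.567)(8.203769) + (-0.550116) = -5.201653.
For k = 2: gamma(2) = phi_1 gamma(1) + c_2
  = (-0.567)(-5.201653) + (1.908) = 4.857337.
Therefore gamma(2) = 4.8573 (to 4 decimal places).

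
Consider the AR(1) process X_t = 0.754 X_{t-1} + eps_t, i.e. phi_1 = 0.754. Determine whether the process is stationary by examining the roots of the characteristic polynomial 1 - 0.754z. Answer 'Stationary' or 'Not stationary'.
\text{Stationary}

The AR(p) characteristic polynomial is P(z) = 1 - 0.754z.
Stationarity requires all roots to lie outside the unit circle, i.e. |z| > 1 for every root.
This is linear in z: 1 + (-0.754) z = 0  =>  z = -1/(-0.754) = 1.32626,  |z| = 1.32626.
Moduli of all roots: 1.3263.
All moduli strictly greater than 1? Yes.
Verdict: Stationary.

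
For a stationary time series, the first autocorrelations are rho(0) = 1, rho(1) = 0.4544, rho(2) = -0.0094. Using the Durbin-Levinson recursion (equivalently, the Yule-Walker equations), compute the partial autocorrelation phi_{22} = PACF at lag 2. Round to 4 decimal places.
\phi_{22} = -0.2721

The PACF at lag k is phi_{kk}, the last component of the solution
to the Yule-Walker system G_k phi = r_k where
  (G_k)_{ij} = rho(|i - j|), (r_k)_i = rho(i), i,j = 1..k.
Equivalently, Durbin-Levinson gives phi_{kk} iteratively:
  phi_{11} = rho(1)
  phi_{kk} = [rho(k) - sum_{j=1..k-1} phi_{k-1,j} rho(k-j)]
            / [1 - sum_{j=1..k-1} phi_{k-1,j} rho(j)],
  phi_{k,j} = phi_{k-1,j} - phi_{kk} phi_{k-1,k-j},  j = 1..k-1.
Step k = 1:
  phi_11 = rho(1) = 0.4544.
Step k = 2:
  phi_22 = [rho(2) - phi_11 rho(1)] / [1 - phi_11 rho(1)] = [-0.0094 - (0.4544)(0.4544)] / [1 - (0.4544)(0.4544)]
         = -0.21587936 / 0.79352064 = -0.2721.
Therefore phi_{22} = -0.2721.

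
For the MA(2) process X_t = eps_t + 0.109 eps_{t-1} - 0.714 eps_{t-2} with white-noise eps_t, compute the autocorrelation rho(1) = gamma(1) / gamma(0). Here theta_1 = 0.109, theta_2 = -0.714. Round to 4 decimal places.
\rho(1) = 0.0205

For an MA(q) process with theta_0 = 1, the autocovariance is
  gamma(k) = sigma^2 * sum_{i=0..q-k} theta_i * theta_{i+k},
and rho(k) = gamma(k) / gamma(0). Sigma^2 cancels.
  numerator   = (1)*(0.109) + (0.109)*(-0.714) = 0.031174.
  denominator = (1)^2 + (0.109)^2 + (-0.714)^2 = 1.521677.
  rho(1) = 0.031174 / 1.521677 = 0.0205.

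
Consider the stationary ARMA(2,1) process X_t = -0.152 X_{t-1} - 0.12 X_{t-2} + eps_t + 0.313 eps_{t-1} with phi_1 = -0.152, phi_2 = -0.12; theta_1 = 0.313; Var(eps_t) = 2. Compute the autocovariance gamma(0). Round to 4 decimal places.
\gamma(0) = 2.0942

Multiply the model equation by X_{t-k} and take expectations. With theta_0 = psi_0 = 1 and psi_j the MA(infinity) weights, this gives
  gamma(k) - sum_i phi_i gamma(k-i) = c_k,
  c_k = sigma^2 * sum_{j=k..q} theta_j psi_{j-k}   (c_k = 0 for k > q),
using gamma(-m) = gamma(m).
psi-weights needed (psi_j = theta_j + sum_i phi_i psi_{j-i}):
  psi_1 = theta_1 + phi_1 = 0.313 + (-0.152) = 0.161
Right-hand sides:
  c_0 = sigma^2 (1 + theta_1 psi_1) = 2 * (1 + (0.313)(0.161)) = 2 * 1.050393 = 2.100786
  c_1 = sigma^2 theta_1 = 2 * (0.313) = 0.626
  c_2 = 0
Equations for k = 0, 1, 2 (AR order 2, c_2 = 0):
  (E0) gamma(0) = phi_1 gamma(1) + phi_2 gamma(2) + c_0
  (E1) gamma(1) = phi_1 gamma(0) + phi_2 gamma(1) + c_1
  (E2) gamma(2) = phi_1 gamma(1) + phi_2 gamma(0)
From (E1): gamma(1) = A gamma(0) + B with
  A = phi_1 / (1 - phi_2) = -0.152 / 1.12 = -0.135714,   B = c_1 / (1 - phi_2) = 0.626 / 1.12 = 0.558929.
Insert (E2) into (E0): gamma(0) (1 - phi_2^2) = phi_1 (1 + phi_2) gamma(1) + c_0.
  phi_1 (1 + phi_2) = (-0.152)(0.88) = -0.13376,   1 - phi_2^2 = 0.9856.
Replace gamma(1) by A gamma(0) + B and collect gamma(0):
  gamma(0) [0.9856 - (-0.13376)(-0.135714)] = (-0.13376)(0.558929) + 2.100786
  gamma(0) * 0.967447 = 2.026024
  gamma(0) = 2.026024 / 0.967447 = 2.094196.
Therefore gamma(0) = 2.0942 (to 4 decimal places).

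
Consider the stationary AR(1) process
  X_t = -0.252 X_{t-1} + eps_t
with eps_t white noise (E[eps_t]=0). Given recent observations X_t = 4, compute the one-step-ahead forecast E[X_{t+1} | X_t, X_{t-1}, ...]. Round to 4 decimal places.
E[X_{t+1} \mid \mathcal F_t] = -1.0080

For an AR(p) model X_t = c + sum_i phi_i X_{t-i} + eps_t, the
one-step-ahead conditional mean is
  E[X_{t+1} | X_t, ...] = c + sum_i phi_i X_{t+1-i}.
Substitute known values:
  E[X_{t+1} | ...] = (-0.252) * (4)
                   = -1.0080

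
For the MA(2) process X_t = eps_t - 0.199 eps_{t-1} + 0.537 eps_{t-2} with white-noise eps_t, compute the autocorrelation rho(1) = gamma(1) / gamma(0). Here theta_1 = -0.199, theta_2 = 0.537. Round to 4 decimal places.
\rho(1) = -0.2303

For an MA(q) process with theta_0 = 1, the autocovariance is
  gamma(k) = sigma^2 * sum_{i=0..q-k} theta_i * theta_{i+k},
and rho(k) = gamma(k) / gamma(0). Sigma^2 cancels.
  numerator   = (1)*(-0.199) + (-0.199)*(0.537) = -0.305863.
  denominator = (1)^2 + (-0.199)^2 + (0.537)^2 = 1.32797.
  rho(1) = -0.305863 / 1.32797 = -0.2303.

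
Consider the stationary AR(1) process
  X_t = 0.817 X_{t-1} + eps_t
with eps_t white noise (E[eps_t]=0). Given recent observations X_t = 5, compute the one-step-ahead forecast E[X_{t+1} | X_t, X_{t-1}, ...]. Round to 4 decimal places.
E[X_{t+1} \mid \mathcal F_t] = 4.0850

For an AR(p) model X_t = c + sum_i phi_i X_{t-i} + eps_t, the
one-step-ahead conditional mean is
  E[X_{t+1} | X_t, ...] = c + sum_i phi_i X_{t+1-i}.
Substitute known values:
  E[X_{t+1} | ...] = (0.817) * (5)
                   = 4.0850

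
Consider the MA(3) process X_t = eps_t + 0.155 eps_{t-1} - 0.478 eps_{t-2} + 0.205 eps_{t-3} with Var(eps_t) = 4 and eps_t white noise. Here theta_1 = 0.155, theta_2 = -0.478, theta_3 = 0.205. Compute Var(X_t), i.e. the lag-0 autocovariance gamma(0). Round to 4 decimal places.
\gamma(0) = 5.1781

For an MA(q) process X_t = eps_t + sum_i theta_i eps_{t-i} with
Var(eps_t) = sigma^2, the variance is
  gamma(0) = sigma^2 * (1 + sum_i theta_i^2).
  sum_i theta_i^2 = (0.155)^2 + (-0.478)^2 + (0.205)^2 = 0.024025 + 0.228484 + 0.042025 = 0.294534.
  gamma(0) = 4 * (1 + 0.294534) = 4 * 1.294534 = 5.178136, which rounds to 5.1781.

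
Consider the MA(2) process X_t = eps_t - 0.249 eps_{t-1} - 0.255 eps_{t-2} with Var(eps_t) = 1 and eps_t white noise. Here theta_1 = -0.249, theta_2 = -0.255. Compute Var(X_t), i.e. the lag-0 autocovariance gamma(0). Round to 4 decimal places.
\gamma(0) = 1.1270

For an MA(q) process X_t = eps_t + sum_i theta_i eps_{t-i} with
Var(eps_t) = sigma^2, the variance is
  gamma(0) = sigma^2 * (1 + sum_i theta_i^2).
  sum_i theta_i^2 = (-0.249)^2 + (-0.255)^2 = 0.062001 + 0.065025 = 0.127026.
  gamma(0) = 1 * (1 + 0.127026) = 1 * 1.127026 = 1.127026, which rounds to 1.1270.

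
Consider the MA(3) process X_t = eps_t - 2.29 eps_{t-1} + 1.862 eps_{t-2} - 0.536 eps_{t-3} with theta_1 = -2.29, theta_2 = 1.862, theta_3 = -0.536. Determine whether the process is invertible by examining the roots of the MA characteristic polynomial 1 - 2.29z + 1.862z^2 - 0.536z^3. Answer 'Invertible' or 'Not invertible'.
\text{Invertible}

The MA(q) characteristic polynomial is P(z) = 1 - 2.29z + 1.862z^2 - 0.536z^3.
Invertibility requires all roots to lie outside the unit circle, i.e. |z| > 1 for every root.
Degree 3: look for a simple real root z0 first, then factor out (1 - z/z0) and solve the remaining quadratic.
Testing z0 = 1.25: P(1.25) = 1 + (-2.29)(1.25) + (1.862)(1.25)^2 + (-0.536)(1.25)^3
  = 1 + (-2.8625) + (2.909375) + (-1.046875) = 0.  So z_0 = 1.25 is a root, |z_0| = 1.25.
Divide out the factor (1 - 0.8 z) = (1 - z/z0) (since 1/z0 = 0.8):
  P(z) = (1 - 0.8 z)(1 + (-1.49) z + (0.67) z^2)
  [check: z-coef -1.49 - (0.8) = -2.29; z^2-coef 0.67 - (0.8)(-1.49) = 1.862; z^3-coef -(0.8)(0.67) = -0.536.]
Remaining roots from the quadratic factor 1 + (-1.49) z + (0.67) z^2:
  Set 1 + (-1.49) z + (0.67) z^2 = 0, i.e. a z^2 + b z + c = 0 with a = 0.67, b = -1.49, c = 1.
  Discriminant D = b^2 - 4ac = (-1.49)^2 - 4*(0.67)*1 = 2.2201 - (2.68) = -0.4599.
  D < 0, so the roots are the complex-conjugate pair z = (-b +/- i sqrt(-D)) / (2a) = 1.1119 +/- 0.5061i.
  For a conjugate pair |z|^2 = z * conj(z) = (product of roots) = c/a = 1/(0.67) = 1.492537, so |z| = sqrt(1.492537) = 1.2217 for both roots.
Moduli of all roots: 1.2500, 1.2217, 1.2217.
All moduli strictly greater than 1? Yes.
Verdict: Invertible.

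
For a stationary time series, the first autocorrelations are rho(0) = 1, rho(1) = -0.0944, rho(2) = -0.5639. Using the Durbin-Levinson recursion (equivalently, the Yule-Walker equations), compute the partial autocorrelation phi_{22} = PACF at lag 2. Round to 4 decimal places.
\phi_{22} = -0.5780

The PACF at lag k is phi_{kk}, the last component of the solution
to the Yule-Walker system G_k phi = r_k where
  (G_k)_{ij} = rho(|i - j|), (r_k)_i = rho(i), i,j = 1..k.
Equivalently, Durbin-Levinson gives phi_{kk} iteratively:
  phi_{11} = rho(1)
  phi_{kk} = [rho(k) - sum_{j=1..k-1} phi_{k-1,j} rho(k-j)]
            / [1 - sum_{j=1..k-1} phi_{k-1,j} rho(j)],
  phi_{k,j} = phi_{k-1,j} - phi_{kk} phi_{k-1,k-j},  j = 1..k-1.
Step k = 1:
  phi_11 = rho(1) = -0.0944.
Step k = 2:
  phi_22 = [rho(2) - phi_11 rho(1)] / [1 - phi_11 rho(1)] = [-0.5639 - (-0.0944)(-0.0944)] / [1 - (-0.0944)(-0.0944)]
         = -0.57281136 / 0.99108864 = -0.578.
Therefore phi_{22} = -0.5780.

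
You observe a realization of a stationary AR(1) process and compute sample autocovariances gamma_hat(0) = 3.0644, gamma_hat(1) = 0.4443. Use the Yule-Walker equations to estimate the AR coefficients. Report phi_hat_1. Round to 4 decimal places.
\hat\phi_{1} = 0.1450

The Yule-Walker equations for an AR(p) process read, in matrix form,
  Gamma_p phi = r_p,   with   (Gamma_p)_{ij} = gamma(|i - j|),
                       (r_p)_i = gamma(i),   i,j = 1..p.
Substitute the sample gammas (Toeplitz matrix and right-hand side of size 1):
  Gamma_p = [[3.0644]]
  r_p     = [0.4443]
With p = 1 this is the single equation gamma(0) phi_1 = gamma(1):
  phi_hat_1 = gamma(1) / gamma(0) = 0.4443 / 3.0644 = 0.1450.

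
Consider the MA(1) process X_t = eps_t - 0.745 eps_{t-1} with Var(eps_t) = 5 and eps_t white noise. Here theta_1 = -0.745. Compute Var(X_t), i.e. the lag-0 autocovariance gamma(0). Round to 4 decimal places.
\gamma(0) = 7.7751

For an MA(q) process X_t = eps_t + sum_i theta_i eps_{t-i} with
Var(eps_t) = sigma^2, the variance is
  gamma(0) = sigma^2 * (1 + sum_i theta_i^2).
  sum_i theta_i^2 = (-0.745)^2 = 0.555025.
  gamma(0) = 5 * (1 + 0.555025) = 5 * 1.555025 = 7.775125, which rounds to 7.7751.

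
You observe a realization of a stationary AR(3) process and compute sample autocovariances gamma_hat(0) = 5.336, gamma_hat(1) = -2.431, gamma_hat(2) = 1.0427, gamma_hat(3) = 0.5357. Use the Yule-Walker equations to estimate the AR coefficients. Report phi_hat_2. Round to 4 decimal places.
\hat\phi_{2} = 0.0920

The Yule-Walker equations for an AR(p) process read, in matrix form,
  Gamma_p phi = r_p,   with   (Gamma_p)_{ij} = gamma(|i - j|),
                       (r_p)_i = gamma(i),   i,j = 1..p.
Substitute the sample gammas (Toeplitz matrix and right-hand side of size 3):
  Gamma_p = [[5.336, -2.431, 1.0427], [-2.431, 5.336, -2.431], [1.0427, -2.431, 5.336]]
  r_p     = [-2.431, 1.0427, 0.5357]
Written out (R1..R3):
  (R1) 5.336 phi_1 - 2.431 phi_2 + 1.0427 phi_3 = -2.431
  (R2) -2.431 phi_1 + 5.336 phi_2 - 2.431 phi_3 = 1.0427
  (R3) 1.0427 phi_1 - 2.431 phi_2 + 5.336 phi_3 = 0.5357
Gaussian elimination:
  R2 <- R2 - (-2.431/5.336) R1 = R2 - (-0.455585) R1:  4.228474 phi_2 - 1.955962 phi_3 = -0.064826
  R3 <- R3 - (1.0427/5.336) R1 = R3 - (0.195409) R1:  -1.955962 phi_2 + 5.132248 phi_3 = 1.010738
  R3 <- R3 - (-1.955962/4.228474) R2 = R3 - (-0.462569) R2:  4.22748 phi_3 = 0.980751
Back-substitution:
  phi_hat_3 = 0.980751 / 4.22748 = 0.231994
  phi_hat_2 = (-0.064826 - (-1.955962)(0.231994)) / 4.228474 = 0.091983
  phi_hat_1 = (-2.431 - (-2.431)(0.091983) - (1.0427)(0.231994)) / 5.336 = -0.459013
So phi_hat = [-0.4590, 0.0920, 0.2320].
Therefore phi_hat_2 = 0.0920.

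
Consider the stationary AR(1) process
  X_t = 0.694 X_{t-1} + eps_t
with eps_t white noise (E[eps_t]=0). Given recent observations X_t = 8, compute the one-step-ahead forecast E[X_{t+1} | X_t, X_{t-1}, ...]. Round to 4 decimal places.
E[X_{t+1} \mid \mathcal F_t] = 5.5520

For an AR(p) model X_t = c + sum_i phi_i X_{t-i} + eps_t, the
one-step-ahead conditional mean is
  E[X_{t+1} | X_t, ...] = c + sum_i phi_i X_{t+1-i}.
Substitute known values:
  E[X_{t+1} | ...] = (0.694) * (8)
                   = 5.5520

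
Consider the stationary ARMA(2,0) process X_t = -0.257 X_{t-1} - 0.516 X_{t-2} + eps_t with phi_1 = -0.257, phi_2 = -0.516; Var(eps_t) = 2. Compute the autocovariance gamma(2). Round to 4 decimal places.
\gamma(2) = -1.3258

Multiply the model equation by X_{t-k} and take expectations. With theta_0 = psi_0 = 1 and psi_j the MA(infinity) weights, this gives
  gamma(k) - sum_i phi_i gamma(k-i) = c_k,
  c_k = sigma^2 * sum_{j=k..q} theta_j psi_{j-k}   (c_k = 0 for k > q),
using gamma(-m) = gamma(m).
Pure AR (q = 0): c_0 = sigma^2 = 2, c_k = 0 for k >= 1.
Equations for k = 0, 1, 2 (AR order 2, c_2 = 0):
  (E0) gamma(0) = phi_1 gamma(1) + phi_2 gamma(2) + c_0
  (E1) gamma(1) = phi_1 gamma(0) + phi_2 gamma(1) + c_1
  (E2) gamma(2) = phi_1 gamma(1) + phi_2 gamma(0)
From (E1): gamma(1) = A gamma(0) + B with
  A = phi_1 / (1 - phi_2) = -0.257 / 1.516 = -0.169525,   B = c_1 / (1 - phi_2) = 0 / 1.516 = 0.
Insert (E2) into (E0): gamma(0) (1 - phi_2^2) = phi_1 (1 + phi_2) gamma(1) + c_0.
  phi_1 (1 + phi_2) = (-0.257)(0.484) = -0.124388,   1 - phi_2^2 = 0.733744.
Replace gamma(1) by A gamma(0) + B and collect gamma(0):
  gamma(0) [0.733744 - (-0.124388)(-0.169525)] = c_0 = 2
  gamma(0) * 0.712657 = 2
  gamma(0) = 2 / 0.712657 = 2.806399.
  gamma(1) = A gamma(0) = (-0.169525)(2.806399) = -0.475755.
  gamma(2) = phi_1 gamma(1) + phi_2 gamma(0) = (-0.257)(-0.475755) + (-0.516)(2.806399) = -1.325833.
Therefore gamma(2) = -1.3258 (to 4 decimal places).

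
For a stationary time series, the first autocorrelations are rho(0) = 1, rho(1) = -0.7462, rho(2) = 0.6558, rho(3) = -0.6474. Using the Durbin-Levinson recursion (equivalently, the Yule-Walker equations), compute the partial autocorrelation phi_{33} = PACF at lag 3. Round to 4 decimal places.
\phi_{33} = -0.2391

The PACF at lag k is phi_{kk}, the last component of the solution
to the Yule-Walker system G_k phi = r_k where
  (G_k)_{ij} = rho(|i - j|), (r_k)_i = rho(i), i,j = 1..k.
Equivalently, Durbin-Levinson gives phi_{kk} iteratively:
  phi_{11} = rho(1)
  phi_{kk} = [rho(k) - sum_{j=1..k-1} phi_{k-1,j} rho(k-j)]
            / [1 - sum_{j=1..k-1} phi_{k-1,j} rho(j)],
  phi_{k,j} = phi_{k-1,j} - phi_{kk} phi_{k-1,k-j},  j = 1..k-1.
Step k = 1:
  phi_11 = rho(1) = -0.7462.
Step k = 2:
  phi_22 = [rho(2) - phi_11 rho(1)] / [1 - phi_11 rho(1)] = [0.6558 - (-0.7462)(-0.7462)] / [1 - (-0.7462)(-0.7462)]
         = 0.09898556 / 0.44318556 = 0.22335.
  Update: phi_21 = phi_11 - phi_22 phi_11 = -0.7462 - (0.22335)(-0.7462) = -0.579536.
Step k = 3:
  phi_33 = [rho(3) - phi_21 rho(2) - phi_22 rho(1)] / [1 - phi_21 rho(1) - phi_22 rho(2)]
    numerator   = -0.6474 - (-0.579536)(0.6558) - (0.22335)(-0.7462) = -0.10067633
    denominator = 1 - (-0.579536)(-0.7462) - (0.22335)(0.6558) = 0.42107712
  phi_33 = -0.10067633 / 0.42107712 = -0.2391.
Therefore phi_{33} = -0.2391.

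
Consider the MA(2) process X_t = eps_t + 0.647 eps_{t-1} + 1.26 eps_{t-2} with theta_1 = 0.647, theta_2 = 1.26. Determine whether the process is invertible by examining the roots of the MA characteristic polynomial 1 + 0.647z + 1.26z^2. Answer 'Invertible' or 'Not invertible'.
\text{Not invertible}

The MA(q) characteristic polynomial is P(z) = 1 + 0.647z + 1.26z^2.
Invertibility requires all roots to lie outside the unit circle, i.e. |z| > 1 for every root.
Set 1 + (0.647) z + (1.26) z^2 = 0, i.e. a z^2 + b z + c = 0 with a = 1.26, b = 0.647, c = 1.
Discriminant D = b^2 - 4ac = (0.647)^2 - 4*(1.26)*1 = 0.418609 - (5.04) = -4.621391.
D < 0, so the roots are the complex-conjugate pair z = (-b +/- i sqrt(-D)) / (2a) = -0.2567 +/- 0.8531i.
For a conjugate pair |z|^2 = z * conj(z) = (product of roots) = c/a = 1/(1.26) = 0.793651, so |z| = sqrt(0.793651) = 0.8909 for both roots.
Moduli of all roots: 0.8909, 0.8909.
All moduli strictly greater than 1? No.
Verdict: Not invertible.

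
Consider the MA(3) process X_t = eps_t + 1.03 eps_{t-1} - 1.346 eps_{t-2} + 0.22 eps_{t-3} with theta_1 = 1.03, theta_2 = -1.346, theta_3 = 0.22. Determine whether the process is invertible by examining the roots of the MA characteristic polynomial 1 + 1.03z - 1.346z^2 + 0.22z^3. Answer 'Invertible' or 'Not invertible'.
\text{Not invertible}

The MA(q) characteristic polynomial is P(z) = 1 + 1.03z - 1.346z^2 + 0.22z^3.
Invertibility requires all roots to lie outside the unit circle, i.e. |z| > 1 for every root.
Degree 3: look for a simple real root z0 first, then factor out (1 - z/z0) and solve the remaining quadratic.
Testing z0 = 5: P(5) = 1 + (1.03)(5) + (-1.346)(5)^2 + (0.22)(5)^3
  = 1 + (5.15) + (-33.65) + (27.5) = 0.  So z_0 = 5 is a root, |z_0| = 5.
Divide out the factor (1 - 0.2 z) = (1 - z/z0) (since 1/z0 = 0.2):
  P(z) = (1 - 0.2 z)(1 + (1.23) z + (-1.1) z^2)
  [check: z-coef 1.23 - (0.2) = 1.03; z^2-coef -1.1 - (0.2)(1.23) = -1.346; z^3-coef -(0.2)(-1.1) = 0.22.]
Remaining roots from the quadratic factor 1 + (1.23) z + (-1.1) z^2:
  Set 1 + (1.23) z + (-1.1) z^2 = 0, i.e. a z^2 + b z + c = 0 with a = -1.1, b = 1.23, c = 1.
  Discriminant D = b^2 - 4ac = (1.23)^2 - 4*(-1.1)*1 = 1.5129 - (-4.4) = 5.9129.
  D >= 0, so the roots are real: z = (-b +/- sqrt(D)) / (2a) = (-1.23 +/- 2.431646) / (-2.2).
    z_1 = (-1.23 + 2.431646) / (-2.2) = -0.5462,   |z_1| = 0.5462.
    z_2 = (-1.23 - 2.431646) / (-2.2) = 1.6644,   |z_2| = 1.6644.
Moduli of all roots: 5.0000, 0.5462, 1.6644.
All moduli strictly greater than 1? No.
Verdict: Not invertible.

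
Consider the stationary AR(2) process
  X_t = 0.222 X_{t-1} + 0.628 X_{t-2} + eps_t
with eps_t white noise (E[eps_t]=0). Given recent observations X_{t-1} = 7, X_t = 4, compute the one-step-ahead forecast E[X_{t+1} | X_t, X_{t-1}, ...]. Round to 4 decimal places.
E[X_{t+1} \mid \mathcal F_t] = 5.2840

For an AR(p) model X_t = c + sum_i phi_i X_{t-i} + eps_t, the
one-step-ahead conditional mean is
  E[X_{t+1} | X_t, ...] = c + sum_i phi_i X_{t+1-i}.
Substitute known values:
  E[X_{t+1} | ...] = (0.222) * (4) + (0.628) * (7)
                   = 5.2840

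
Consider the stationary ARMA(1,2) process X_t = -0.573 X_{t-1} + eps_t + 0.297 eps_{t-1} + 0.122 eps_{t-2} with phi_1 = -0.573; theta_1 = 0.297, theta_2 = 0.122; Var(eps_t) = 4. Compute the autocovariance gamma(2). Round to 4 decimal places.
\gamma(2) = 1.4513

Multiply the model equation by X_{t-k} and take expectations. With theta_0 = psi_0 = 1 and psi_j the MA(infinity) weights, this gives
  gamma(k) - sum_i phi_i gamma(k-i) = c_k,
  c_k = sigma^2 * sum_{j=k..q} theta_j psi_{j-k}   (c_k = 0 for k > q),
using gamma(-m) = gamma(m).
psi-weights needed (psi_j = theta_j + sum_i phi_i psi_{j-i}):
  psi_1 = theta_1 + phi_1 = 0.297 + (-0.573) = -0.276
  psi_2 = theta_2 + phi_1 psi_1 = 0.122 + (-0.573)(-0.276) = 0.280148
Right-hand sides:
  c_0 = sigma^2 (1 + theta_1 psi_1 + theta_2 psi_2) = 4 * (1 + (0.297)(-0.276) + (0.122)(0.280148)) = 4 * 0.952206 = 3.808824
  c_1 = sigma^2 (theta_1 + theta_2 psi_1) = 4 * (0.297 + (0.122)(-0.276)) = 1.053312
  c_2 = sigma^2 theta_2 = 4 * (0.122) = 0.488
Equations for k = 0 and k = 1 (AR order 1):
  gamma(0) = phi_1 gamma(1) + c_0
  gamma(1) = phi_1 gamma(0) + c_1
Substituting the second into the first: gamma(0) (1 - phi_1^2) = c_0 + phi_1 c_1, so
  gamma(0) = (c_0 + phi_1 c_1) / (1 - phi_1^2) = (3.808824 + (-0.573)(1.053312)) / (1 - (-0.573)^2) = 3.205276 / 0.671671 = 4.772093.
  gamma(1) = phi_1 gamma(0) + c_1 = (-0.573)(4.772093) + (1.053312) = -1.681097.
For k = 2: gamma(2) = phi_1 gamma(1) + c_2
  = (-0.573)(-1.681097) + (0.488) = 1.451269.
Therefore gamma(2) = 1.4513 (to 4 decimal places).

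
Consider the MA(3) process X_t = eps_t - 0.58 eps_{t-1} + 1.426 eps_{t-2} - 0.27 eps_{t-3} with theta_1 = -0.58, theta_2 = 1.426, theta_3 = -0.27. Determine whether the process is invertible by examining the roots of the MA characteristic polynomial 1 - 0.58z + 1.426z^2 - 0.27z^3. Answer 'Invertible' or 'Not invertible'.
\text{Not invertible}

The MA(q) characteristic polynomial is P(z) = 1 - 0.58z + 1.426z^2 - 0.27z^3.
Invertibility requires all roots to lie outside the unit circle, i.e. |z| > 1 for every root.
Degree 3: look for a simple real root z0 first, then factor out (1 - z/z0) and solve the remaining quadratic.
Testing z0 = 5: P(5) = 1 + (-0.58)(5) + (1.426)(5)^2 + (-0.27)(5)^3
  = 1 + (-2.9) + (35.65) + (-33.75) = 0.  So z_0 = 5 is a root, |z_0| = 5.
Divide out the factor (1 - 0.2 z) = (1 - z/z0) (since 1/z0 = 0.2):
  P(z) = (1 - 0.2 z)(1 + (-0.38) z + (1.35) z^2)
  [check: z-coef -0.38 - (0.2) = -0.58; z^2-coef 1.35 - (0.2)(-0.38) = 1.426; z^3-coef -(0.2)(1.35) = -0.27.]
Remaining roots from the quadratic factor 1 + (-0.38) z + (1.35) z^2:
  Set 1 + (-0.38) z + (1.35) z^2 = 0, i.e. a z^2 + b z + c = 0 with a = 1.35, b = -0.38, c = 1.
  Discriminant D = b^2 - 4ac = (-0.38)^2 - 4*(1.35)*1 = 0.1444 - (5.4) = -5.2556.
  D < 0, so the roots are the complex-conjugate pair z = (-b +/- i sqrt(-D)) / (2a) = 0.1407 +/- 0.8491i.
  For a conjugate pair |z|^2 = z * conj(z) = (product of roots) = c/a = 1/(1.35) = 0.740741, so |z| = sqrt(0.740741) = 0.8607 for both roots.
Moduli of all roots: 5.0000, 0.8607, 0.8607.
All moduli strictly greater than 1? No.
Verdict: Not invertible.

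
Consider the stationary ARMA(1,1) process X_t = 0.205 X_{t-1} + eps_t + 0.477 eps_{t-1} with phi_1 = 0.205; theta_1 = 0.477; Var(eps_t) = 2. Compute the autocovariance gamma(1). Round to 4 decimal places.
\gamma(1) = 1.5631

Multiply the model equation by X_{t-k} and take expectations. With theta_0 = psi_0 = 1 and psi_j the MA(infinity) weights, this gives
  gamma(k) - sum_i phi_i gamma(k-i) = c_k,
  c_k = sigma^2 * sum_{j=k..q} theta_j psi_{j-k}   (c_k = 0 for k > q),
using gamma(-m) = gamma(m).
psi-weights needed (psi_j = theta_j + sum_i phi_i psi_{j-i}):
  psi_1 = theta_1 + phi_1 = 0.477 + (0.205) = 0.682
Right-hand sides:
  c_0 = sigma^2 (1 + theta_1 psi_1) = 2 * (1 + (0.477)(0.682)) = 2 * 1.325314 = 2.650628
  c_1 = sigma^2 theta_1 = 2 * (0.477) = 0.954
  c_2 = 0
Equations for k = 0 and k = 1 (AR order 1):
  gamma(0) = phi_1 gamma(1) + c_0
  gamma(1) = phi_1 gamma(0) + c_1
Substituting the second into the first: gamma(0) (1 - phi_1^2) = c_0 + phi_1 c_1, so
  gamma(0) = (c_0 + phi_1 c_1) / (1 - phi_1^2) = (2.650628 + (0.205)(0.954)) / (1 - (0.205)^2) = 2.846198 / 0.957975 = 2.971057.
  gamma(1) = phi_1 gamma(0) + c_1 = (0.205)(2.971057) + (0.954) = 1.563067.
Therefore gamma(1) = 1.5631 (to 4 decimal places).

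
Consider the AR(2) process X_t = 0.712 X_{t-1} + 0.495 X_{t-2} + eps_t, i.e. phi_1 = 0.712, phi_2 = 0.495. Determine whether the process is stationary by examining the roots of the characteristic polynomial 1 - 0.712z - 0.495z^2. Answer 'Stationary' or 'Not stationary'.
\text{Not stationary}

The AR(p) characteristic polynomial is P(z) = 1 - 0.712z - 0.495z^2.
Stationarity requires all roots to lie outside the unit circle, i.e. |z| > 1 for every root.
Set 1 + (-0.712) z + (-0.495) z^2 = 0, i.e. a z^2 + b z + c = 0 with a = -0.495, b = -0.712, c = 1.
Discriminant D = b^2 - 4ac = (-0.712)^2 - 4*(-0.495)*1 = 0.506944 - (-1.98) = 2.486944.
D >= 0, so the roots are real: z = (-b +/- sqrt(D)) / (2a) = (0.712 +/- 1.577005) / (-0.99).
  z_1 = (0.712 + 1.577005) / (-0.99) = -2.3121,   |z_1| = 2.3121.
  z_2 = (0.712 - 1.577005) / (-0.99) = 0.8737,   |z_2| = 0.8737.
Moduli of all roots: 2.3121, 0.8737.
All moduli strictly greater than 1? No.
Verdict: Not stationary.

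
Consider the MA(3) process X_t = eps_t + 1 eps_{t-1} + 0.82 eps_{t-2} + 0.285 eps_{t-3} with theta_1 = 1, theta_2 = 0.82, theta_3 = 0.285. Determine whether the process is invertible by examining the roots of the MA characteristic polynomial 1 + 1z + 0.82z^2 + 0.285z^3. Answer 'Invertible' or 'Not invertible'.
\text{Invertible}

The MA(q) characteristic polynomial is P(z) = 1 + 1z + 0.82z^2 + 0.285z^3.
Invertibility requires all roots to lie outside the unit circle, i.e. |z| > 1 for every root.
Degree 3: look for a simple real root z0 first, then factor out (1 - z/z0) and solve the remaining quadratic.
Testing z0 = -2: P(-2) = 1 + (1)(-2) + (0.82)(-2)^2 + (0.285)(-2)^3
  = 1 + (-2) + (3.28) + (-2.28) = 0.  So z_0 = -2 is a root, |z_0| = 2.
Divide out the factor (1 + 0.5 z) = (1 - z/z0) (since 1/z0 = -0.5):
  P(z) = (1 + 0.5 z)(1 + (0.5) z + (0.57) z^2)
  [check: z-coef 0.5 - (-0.5) = 1; z^2-coef 0.57 - (-0.5)(0.5) = 0.82; z^3-coef -(-0.5)(0.57) = 0.285.]
Remaining roots from the quadratic factor 1 + (0.5) z + (0.57) z^2:
  Set 1 + (0.5) z + (0.57) z^2 = 0, i.e. a z^2 + b z + c = 0 with a = 0.57, b = 0.5, c = 1.
  Discriminant D = b^2 - 4ac = (0.5)^2 - 4*(0.57)*1 = 0.25 - (2.28) = -2.03.
  D < 0, so the roots are the complex-conjugate pair z = (-b +/- i sqrt(-D)) / (2a) = -0.4386 +/- 1.2498i.
  For a conjugate pair |z|^2 = z * conj(z) = (product of roots) = c/a = 1/(0.57) = 1.754386, so |z| = sqrt(1.754386) = 1.3245 for both roots.
Moduli of all roots: 2.0000, 1.3245, 1.3245.
All moduli strictly greater than 1? Yes.
Verdict: Invertible.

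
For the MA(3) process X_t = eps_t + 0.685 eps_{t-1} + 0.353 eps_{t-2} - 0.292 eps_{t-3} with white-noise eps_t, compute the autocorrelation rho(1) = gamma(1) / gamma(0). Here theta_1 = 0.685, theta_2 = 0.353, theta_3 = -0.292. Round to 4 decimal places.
\rho(1) = 0.4906

For an MA(q) process with theta_0 = 1, the autocovariance is
  gamma(k) = sigma^2 * sum_{i=0..q-k} theta_i * theta_{i+k},
and rho(k) = gamma(k) / gamma(0). Sigma^2 cancels.
  numerator   = (1)*(0.685) + (0.685)*(0.353) + (0.353)*(-0.292) = 0.823729.
  denominator = (1)^2 + (0.685)^2 + (0.353)^2 + (-0.292)^2 = 1.679098.
  rho(1) = 0.823729 / 1.679098 = 0.4906.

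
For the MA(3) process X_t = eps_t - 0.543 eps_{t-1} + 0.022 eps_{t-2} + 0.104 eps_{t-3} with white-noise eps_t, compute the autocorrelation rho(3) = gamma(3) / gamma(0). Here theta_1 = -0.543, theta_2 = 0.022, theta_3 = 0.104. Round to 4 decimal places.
\rho(3) = 0.0796

For an MA(q) process with theta_0 = 1, the autocovariance is
  gamma(k) = sigma^2 * sum_{i=0..q-k} theta_i * theta_{i+k},
and rho(k) = gamma(k) / gamma(0). Sigma^2 cancels.
  numerator   = (1)*(0.104) = 0.104.
  denominator = (1)^2 + (-0.543)^2 + (0.022)^2 + (0.104)^2 = 1.306149.
  rho(3) = 0.104 / 1.306149 = 0.0796.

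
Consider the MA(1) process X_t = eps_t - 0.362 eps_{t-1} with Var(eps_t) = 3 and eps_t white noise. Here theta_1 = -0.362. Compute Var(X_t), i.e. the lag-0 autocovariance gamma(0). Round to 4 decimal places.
\gamma(0) = 3.3931

For an MA(q) process X_t = eps_t + sum_i theta_i eps_{t-i} with
Var(eps_t) = sigma^2, the variance is
  gamma(0) = sigma^2 * (1 + sum_i theta_i^2).
  sum_i theta_i^2 = (-0.362)^2 = 0.131044.
  gamma(0) = 3 * (1 + 0.131044) = 3 * 1.131044 = 3.393132, which rounds to 3.3931.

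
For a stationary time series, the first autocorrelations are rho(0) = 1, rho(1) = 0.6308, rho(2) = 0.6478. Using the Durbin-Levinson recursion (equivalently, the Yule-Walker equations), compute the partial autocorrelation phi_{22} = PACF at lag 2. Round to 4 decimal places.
\phi_{22} = 0.4150

The PACF at lag k is phi_{kk}, the last component of the solution
to the Yule-Walker system G_k phi = r_k where
  (G_k)_{ij} = rho(|i - j|), (r_k)_i = rho(i), i,j = 1..k.
Equivalently, Durbin-Levinson gives phi_{kk} iteratively:
  phi_{11} = rho(1)
  phi_{kk} = [rho(k) - sum_{j=1..k-1} phi_{k-1,j} rho(k-j)]
            / [1 - sum_{j=1..k-1} phi_{k-1,j} rho(j)],
  phi_{k,j} = phi_{k-1,j} - phi_{kk} phi_{k-1,k-j},  j = 1..k-1.
Step k = 1:
  phi_11 = rho(1) = 0.6308.
Step k = 2:
  phi_22 = [rho(2) - phi_11 rho(1)] / [1 - phi_11 rho(1)] = [0.6478 - (0.6308)(0.6308)] / [1 - (0.6308)(0.6308)]
         = 0.24989136 / 0.60209136 = 0.415.
Therefore phi_{22} = 0.4150.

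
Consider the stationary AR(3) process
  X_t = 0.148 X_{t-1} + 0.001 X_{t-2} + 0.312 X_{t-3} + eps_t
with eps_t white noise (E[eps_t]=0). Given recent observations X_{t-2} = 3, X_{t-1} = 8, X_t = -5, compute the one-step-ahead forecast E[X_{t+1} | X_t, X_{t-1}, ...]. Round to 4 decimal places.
E[X_{t+1} \mid \mathcal F_t] = 0.2040

For an AR(p) model X_t = c + sum_i phi_i X_{t-i} + eps_t, the
one-step-ahead conditional mean is
  E[X_{t+1} | X_t, ...] = c + sum_i phi_i X_{t+1-i}.
Substitute known values:
  E[X_{t+1} | ...] = (0.148) * (-5) + (0.001) * (8) + (0.312) * (3)
                   = 0.2040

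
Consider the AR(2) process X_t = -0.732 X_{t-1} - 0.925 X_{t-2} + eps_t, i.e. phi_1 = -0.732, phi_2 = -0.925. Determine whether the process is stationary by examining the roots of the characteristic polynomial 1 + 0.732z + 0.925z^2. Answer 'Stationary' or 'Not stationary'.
\text{Stationary}

The AR(p) characteristic polynomial is P(z) = 1 + 0.732z + 0.925z^2.
Stationarity requires all roots to lie outside the unit circle, i.e. |z| > 1 for every root.
Set 1 + (0.732) z + (0.925) z^2 = 0, i.e. a z^2 + b z + c = 0 with a = 0.925, b = 0.732, c = 1.
Discriminant D = b^2 - 4ac = (0.732)^2 - 4*(0.925)*1 = 0.535824 - (3.7) = -3.164176.
D < 0, so the roots are the complex-conjugate pair z = (-b +/- i sqrt(-D)) / (2a) = -0.3957 +/- 0.9615i.
For a conjugate pair |z|^2 = z * conj(z) = (product of roots) = c/a = 1/(0.925) = 1.081081, so |z| = sqrt(1.081081) = 1.0398 for both roots.
Moduli of all roots: 1.0398, 1.0398.
All moduli strictly greater than 1? Yes.
Verdict: Stationary.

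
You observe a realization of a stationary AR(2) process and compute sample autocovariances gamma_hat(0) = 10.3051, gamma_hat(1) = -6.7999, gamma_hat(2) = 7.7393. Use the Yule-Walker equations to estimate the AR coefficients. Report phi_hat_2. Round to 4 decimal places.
\hat\phi_{2} = 0.5590

The Yule-Walker equations for an AR(p) process read, in matrix form,
  Gamma_p phi = r_p,   with   (Gamma_p)_{ij} = gamma(|i - j|),
                       (r_p)_i = gamma(i),   i,j = 1..p.
Substitute the sample gammas (Toeplitz matrix and right-hand side of size 2):
  Gamma_p = [[10.3051, -6.7999], [-6.7999, 10.3051]]
  r_p     = [-6.7999, 7.7393]
Written out:
  10.3051 phi_1 - 6.7999 phi_2 = -6.7999
  -6.7999 phi_1 + 10.3051 phi_2 = 7.7393
Solve by Cramer's rule:
  det = gamma(0)^2 - gamma(1)^2 = (10.3051)^2 - (-6.7999)^2 = 106.19508601 - 46.23864001 = 59.956446
  phi_hat_1 = [gamma(1) gamma(0) - gamma(1) gamma(2)] / det = [(-6.7999)(10.3051) - (-6.7999)(7.7393)] / 59.956446 = -17.44718342 / 59.956446 = -0.291
  phi_hat_2 = [gamma(0) gamma(2) - gamma(1)^2] / det = [(10.3051)(7.7393) - (-6.7999)^2] / 59.956446 = 33.51562042 / 59.956446 = 0.559
So phi_hat = [-0.2910, 0.5590].
Therefore phi_hat_2 = 0.5590.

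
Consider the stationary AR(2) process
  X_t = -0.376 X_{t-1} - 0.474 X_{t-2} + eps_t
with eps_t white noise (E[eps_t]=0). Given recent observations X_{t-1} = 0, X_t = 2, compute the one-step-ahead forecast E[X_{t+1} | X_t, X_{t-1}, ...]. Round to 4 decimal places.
E[X_{t+1} \mid \mathcal F_t] = -0.7520

For an AR(p) model X_t = c + sum_i phi_i X_{t-i} + eps_t, the
one-step-ahead conditional mean is
  E[X_{t+1} | X_t, ...] = c + sum_i phi_i X_{t+1-i}.
Substitute known values:
  E[X_{t+1} | ...] = (-0.376) * (2) + (-0.474) * (0)
                   = -0.7520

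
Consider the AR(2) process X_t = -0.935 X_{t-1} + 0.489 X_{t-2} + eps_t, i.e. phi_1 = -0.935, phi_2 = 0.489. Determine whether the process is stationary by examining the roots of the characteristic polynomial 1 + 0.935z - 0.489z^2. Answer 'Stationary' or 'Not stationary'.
\text{Not stationary}

The AR(p) characteristic polynomial is P(z) = 1 + 0.935z - 0.489z^2.
Stationarity requires all roots to lie outside the unit circle, i.e. |z| > 1 for every root.
Set 1 + (0.935) z + (-0.489) z^2 = 0, i.e. a z^2 + b z + c = 0 with a = -0.489, b = 0.935, c = 1.
Discriminant D = b^2 - 4ac = (0.935)^2 - 4*(-0.489)*1 = 0.874225 - (-1.956) = 2.830225.
D >= 0, so the roots are real: z = (-b +/- sqrt(D)) / (2a) = (-0.935 +/- 1.682327) / (-0.978).
  z_1 = (-0.935 + 1.682327) / (-0.978) = -0.7641,   |z_1| = 0.7641.
  z_2 = (-0.935 - 1.682327) / (-0.978) = 2.6762,   |z_2| = 2.6762.
Moduli of all roots: 0.7641, 2.6762.
All moduli strictly greater than 1? No.
Verdict: Not stationary.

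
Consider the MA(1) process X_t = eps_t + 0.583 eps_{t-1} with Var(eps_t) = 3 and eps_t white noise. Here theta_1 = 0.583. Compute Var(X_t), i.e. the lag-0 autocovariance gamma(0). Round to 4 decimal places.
\gamma(0) = 4.0197

For an MA(q) process X_t = eps_t + sum_i theta_i eps_{t-i} with
Var(eps_t) = sigma^2, the variance is
  gamma(0) = sigma^2 * (1 + sum_i theta_i^2).
  sum_i theta_i^2 = (0.583)^2 = 0.339889.
  gamma(0) = 3 * (1 + 0.339889) = 3 * 1.339889 = 4.019667, which rounds to 4.0197.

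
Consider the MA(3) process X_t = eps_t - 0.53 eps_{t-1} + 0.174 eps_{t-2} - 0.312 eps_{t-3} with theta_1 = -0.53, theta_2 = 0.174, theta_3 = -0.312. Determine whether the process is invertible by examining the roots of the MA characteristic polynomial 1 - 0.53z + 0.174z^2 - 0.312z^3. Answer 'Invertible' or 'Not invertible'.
\text{Invertible}

The MA(q) characteristic polynomial is P(z) = 1 - 0.53z + 0.174z^2 - 0.312z^3.
Invertibility requires all roots to lie outside the unit circle, i.e. |z| > 1 for every root.
Degree 3: look for a simple real root z0 first, then factor out (1 - z/z0) and solve the remaining quadratic.
Testing z0 = 1.25: P(1.25) = 1 + (-0.53)(1.25) + (0.174)(1.25)^2 + (-0.312)(1.25)^3
  = 1 + (-0.6625) + (0.271875) + (-0.609375) = 0.  So z_0 = 1.25 is a root, |z_0| = 1.25.
Divide out the factor (1 - 0.8 z) = (1 - z/z0) (since 1/z0 = 0.8):
  P(z) = (1 - 0.8 z)(1 + (0.27) z + (0.39) z^2)
  [check: z-coef 0.27 - (0.8) = -0.53; z^2-coef 0.39 - (0.8)(0.27) = 0.174; z^3-coef -(0.8)(0.39) = -0.312.]
Remaining roots from the quadratic factor 1 + (0.27) z + (0.39) z^2:
  Set 1 + (0.27) z + (0.39) z^2 = 0, i.e. a z^2 + b z + c = 0 with a = 0.39, b = 0.27, c = 1.
  Discriminant D = b^2 - 4ac = (0.27)^2 - 4*(0.39)*1 = 0.0729 - (1.56) = -1.4871.
  D < 0, so the roots are the complex-conjugate pair z = (-b +/- i sqrt(-D)) / (2a) = -0.3462 +/- 1.5634i.
  For a conjugate pair |z|^2 = z * conj(z) = (product of roots) = c/a = 1/(0.39) = 2.564103, so |z| = sqrt(2.564103) = 1.6013 for both roots.
Moduli of all roots: 1.2500, 1.6013, 1.6013.
All moduli strictly greater than 1? Yes.
Verdict: Invertible.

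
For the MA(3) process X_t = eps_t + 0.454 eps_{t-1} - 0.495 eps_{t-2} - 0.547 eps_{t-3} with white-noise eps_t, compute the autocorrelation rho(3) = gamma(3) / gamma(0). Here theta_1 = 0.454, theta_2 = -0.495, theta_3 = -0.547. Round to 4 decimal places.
\rho(3) = -0.3125

For an MA(q) process with theta_0 = 1, the autocovariance is
  gamma(k) = sigma^2 * sum_{i=0..q-k} theta_i * theta_{i+k},
and rho(k) = gamma(k) / gamma(0). Sigma^2 cancels.
  numerator   = (1)*(-0.547) = -0.547.
  denominator = (1)^2 + (0.454)^2 + (-0.495)^2 + (-0.547)^2 = 1.75035.
  rho(3) = -0.547 / 1.75035 = -0.3125.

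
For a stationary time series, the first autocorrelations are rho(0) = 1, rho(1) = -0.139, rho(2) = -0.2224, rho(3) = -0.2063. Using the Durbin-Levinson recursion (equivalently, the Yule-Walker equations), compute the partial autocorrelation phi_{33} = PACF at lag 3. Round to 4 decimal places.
\phi_{33} = -0.3030

The PACF at lag k is phi_{kk}, the last component of the solution
to the Yule-Walker system G_k phi = r_k where
  (G_k)_{ij} = rho(|i - j|), (r_k)_i = rho(i), i,j = 1..k.
Equivalently, Durbin-Levinson gives phi_{kk} iteratively:
  phi_{11} = rho(1)
  phi_{kk} = [rho(k) - sum_{j=1..k-1} phi_{k-1,j} rho(k-j)]
            / [1 - sum_{j=1..k-1} phi_{k-1,j} rho(j)],
  phi_{k,j} = phi_{k-1,j} - phi_{kk} phi_{k-1,k-j},  j = 1..k-1.
Step k = 1:
  phi_11 = rho(1) = -0.139.
Step k = 2:
  phi_22 = [rho(2) - phi_11 rho(1)] / [1 - phi_11 rho(1)] = [-0.2224 - (-0.139)(-0.139)] / [1 - (-0.139)(-0.139)]
         = -0.241721 / 0.980679 = -0.246483.
  Update: phi_21 = phi_11 - phi_22 phi_11 = -0.139 - (-0.246483)(-0.139) = -0.173261.
Step k = 3:
  phi_33 = [rho(3) - phi_21 rho(2) - phi_22 rho(1)] / [1 - phi_21 rho(1) - phi_22 rho(2)]
    numerator   = -0.2063 - (-0.173261)(-0.2224) - (-0.246483)(-0.139) = -0.27909447
    denominator = 1 - (-0.173261)(-0.139) - (-0.246483)(-0.2224) = 0.92109881
  phi_33 = -0.27909447 / 0.92109881 = -0.303.
Therefore phi_{33} = -0.3030.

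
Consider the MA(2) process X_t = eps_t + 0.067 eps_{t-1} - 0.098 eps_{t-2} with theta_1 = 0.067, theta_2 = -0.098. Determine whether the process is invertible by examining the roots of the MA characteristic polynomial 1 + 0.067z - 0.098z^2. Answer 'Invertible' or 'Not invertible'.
\text{Invertible}

The MA(q) characteristic polynomial is P(z) = 1 + 0.067z - 0.098z^2.
Invertibility requires all roots to lie outside the unit circle, i.e. |z| > 1 for every root.
Set 1 + (0.067) z + (-0.098) z^2 = 0, i.e. a z^2 + b z + c = 0 with a = -0.098, b = 0.067, c = 1.
Discriminant D = b^2 - 4ac = (0.067)^2 - 4*(-0.098)*1 = 0.004489 - (-0.392) = 0.396489.
D >= 0, so the roots are real: z = (-b +/- sqrt(D)) / (2a) = (-0.067 +/- 0.629674) / (-0.196).
  z_1 = (-0.067 + 0.629674) / (-0.196) = -2.8708,   |z_1| = 2.8708.
  z_2 = (-0.067 - 0.629674) / (-0.196) = 3.5545,   |z_2| = 3.5545.
Moduli of all roots: 2.8708, 3.5545.
All moduli strictly greater than 1? Yes.
Verdict: Invertible.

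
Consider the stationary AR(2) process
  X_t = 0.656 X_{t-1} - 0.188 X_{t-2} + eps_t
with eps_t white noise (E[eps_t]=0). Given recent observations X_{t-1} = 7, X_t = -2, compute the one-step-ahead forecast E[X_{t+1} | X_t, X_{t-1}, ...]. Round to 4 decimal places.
E[X_{t+1} \mid \mathcal F_t] = -2.6280

For an AR(p) model X_t = c + sum_i phi_i X_{t-i} + eps_t, the
one-step-ahead conditional mean is
  E[X_{t+1} | X_t, ...] = c + sum_i phi_i X_{t+1-i}.
Substitute known values:
  E[X_{t+1} | ...] = (0.656) * (-2) + (-0.188) * (7)
                   = -2.6280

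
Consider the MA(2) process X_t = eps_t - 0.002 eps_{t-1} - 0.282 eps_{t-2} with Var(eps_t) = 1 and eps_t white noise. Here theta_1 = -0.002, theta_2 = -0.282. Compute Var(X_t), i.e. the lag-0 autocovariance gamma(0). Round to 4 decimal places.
\gamma(0) = 1.0795

For an MA(q) process X_t = eps_t + sum_i theta_i eps_{t-i} with
Var(eps_t) = sigma^2, the variance is
  gamma(0) = sigma^2 * (1 + sum_i theta_i^2).
  sum_i theta_i^2 = (-0.002)^2 + (-0.282)^2 = 0.000004 + 0.079524 = 0.079528.
  gamma(0) = 1 * (1 + 0.079528) = 1 * 1.079528 = 1.079528, which rounds to 1.0795.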